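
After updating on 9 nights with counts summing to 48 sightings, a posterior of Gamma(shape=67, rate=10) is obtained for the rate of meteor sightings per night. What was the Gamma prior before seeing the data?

Gamma(shape=19, rate=1)

Gamma–Poisson conjugacy: posterior shape = α + Σxᵢ, posterior rate = β + n.
So α = 67 − 48 = 19 and β = 10 − 9 = 1.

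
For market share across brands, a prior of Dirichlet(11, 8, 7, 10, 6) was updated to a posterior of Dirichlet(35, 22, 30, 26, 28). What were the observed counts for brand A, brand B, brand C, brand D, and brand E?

For a Dirichlet(α) prior with multinomial counts c, the posterior is Dirichlet(α + c) componentwise.
Counts are posterior − prior componentwise: 35−11=24, 22−8=14, 30−7=23, 26−10=16, 28−6=22.

counts (24, 14, 23, 16, 22)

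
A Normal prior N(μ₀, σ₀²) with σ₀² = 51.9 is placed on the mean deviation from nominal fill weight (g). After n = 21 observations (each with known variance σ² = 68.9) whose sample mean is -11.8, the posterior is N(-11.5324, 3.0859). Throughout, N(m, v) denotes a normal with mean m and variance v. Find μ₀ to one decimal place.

The posterior mean is a precision-weighted average: μ_n = (τ₀μ₀ + τ_data·x̄)/(τ₀+τ_data), with τ₀=1/σ₀² and τ_data=n/σ².
Here τ₀ = 1/51.9 = 0.019268 and τ_data = 21/68.9 = 0.304790, so τ_n = 0.324058.
Rearranging for μ₀: μ₀ = (μ_n·τ_n − τ_data·x̄)/τ₀ = (-11.5324·0.324058 − 0.304790·-11.8) / 0.019268 = -0.140644/0.019268 ≈ -7.3.

μ₀ = -7.3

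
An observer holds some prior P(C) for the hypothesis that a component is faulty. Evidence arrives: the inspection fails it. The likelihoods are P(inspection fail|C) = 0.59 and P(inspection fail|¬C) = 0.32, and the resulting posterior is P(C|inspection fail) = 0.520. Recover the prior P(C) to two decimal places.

P(C) = 0.37

In odds form, posterior odds = prior odds × likelihood ratio, so prior odds = posterior odds ÷ LR.
Posterior odds = 0.520/(1−0.520) = 1.0833. LR = 0.59/0.32 = 1.8437.
Prior odds = 1.0833/1.8437 = 0.5876, so P(C) = 0.5876/(1+0.5876) ≈ 0.37.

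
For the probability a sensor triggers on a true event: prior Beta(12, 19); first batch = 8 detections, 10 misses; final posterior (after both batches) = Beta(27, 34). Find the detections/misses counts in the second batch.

Sequential conjugate updates are equivalent to a single update on the pooled data, so total successes = posterior α − prior α and total failures = posterior β − prior β.
Total across both batches: 27−12=15 detections, 34−19=15 misses.
Subtract the first batch: 15−8=7 detections and 15−10=5 misses.

7 detections and 5 misses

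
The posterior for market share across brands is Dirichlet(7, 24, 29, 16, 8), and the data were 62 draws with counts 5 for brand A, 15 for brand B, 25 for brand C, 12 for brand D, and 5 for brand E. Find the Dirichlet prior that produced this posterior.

For a Dirichlet(α) prior with multinomial counts c, the posterior is Dirichlet(α + c) componentwise.
Subtract each count from the matching posterior parameter: 7−5=2, 24−15=9, 29−25=4, 16−12=4, 8−5=3.

Dirichlet(2, 9, 4, 4, 3)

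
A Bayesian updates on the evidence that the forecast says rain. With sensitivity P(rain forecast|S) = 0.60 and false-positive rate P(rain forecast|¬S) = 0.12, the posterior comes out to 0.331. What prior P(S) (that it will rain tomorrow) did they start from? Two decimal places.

In odds form, posterior odds = prior odds × likelihood ratio, so prior odds = posterior odds ÷ LR.
Posterior odds = 0.331/(1−0.331) = 0.4948. LR = 0.60/0.12 = 5.0000.
Prior odds = 0.4948/5.0000 = 0.0990, so P(S) = 0.0990/(1+0.0990) ≈ 0.09.

P(S) = 0.09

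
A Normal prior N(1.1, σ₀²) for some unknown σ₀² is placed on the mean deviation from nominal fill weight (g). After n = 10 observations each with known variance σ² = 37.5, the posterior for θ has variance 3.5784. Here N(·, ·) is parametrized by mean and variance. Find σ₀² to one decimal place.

σ₀² = 78.2

Posterior precision equals prior precision plus data precision: 1/σ_n² = 1/σ₀² + n/σ².
So 1/σ₀² = 1/3.5784 − 10/37.5 = 0.279455 − 0.266667 = 0.012788.
Hence σ₀² = 1/0.012788 ≈ 78.2.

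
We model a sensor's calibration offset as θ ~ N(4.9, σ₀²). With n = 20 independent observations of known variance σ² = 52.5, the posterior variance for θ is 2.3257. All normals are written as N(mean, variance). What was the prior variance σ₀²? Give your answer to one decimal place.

σ₀² = 20.4

Posterior precision equals prior precision plus data precision: 1/σ_n² = 1/σ₀² + n/σ².
So 1/σ₀² = 1/2.3257 − 20/52.5 = 0.429978 − 0.380952 = 0.049026.
Hence σ₀² = 1/0.049026 ≈ 20.4.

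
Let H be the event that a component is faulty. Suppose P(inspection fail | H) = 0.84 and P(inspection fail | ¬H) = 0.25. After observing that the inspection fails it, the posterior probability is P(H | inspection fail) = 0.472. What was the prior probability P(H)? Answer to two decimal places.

P(H) = 0.21

In odds form, posterior odds = prior odds × likelihood ratio, so prior odds = posterior odds ÷ LR.
Posterior odds = 0.472/(1−0.472) = 0.8939. LR = 0.84/0.25 = 3.3600.
Prior odds = 0.8939/3.3600 = 0.2660, so P(H) = 0.2660/(1+0.2660) ≈ 0.21.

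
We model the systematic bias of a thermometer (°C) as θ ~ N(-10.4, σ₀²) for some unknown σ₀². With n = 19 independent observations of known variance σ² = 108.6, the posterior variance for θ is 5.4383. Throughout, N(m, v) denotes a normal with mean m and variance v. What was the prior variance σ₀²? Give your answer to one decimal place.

σ₀² = 112.0

For the Normal–Normal model with known σ², precisions add: τ_n = τ₀ + n/σ².
So 1/σ₀² = 1/5.4383 − 19/108.6 = 0.183881 − 0.174954 = 0.008927.
Hence σ₀² = 1/0.008927 ≈ 112.0.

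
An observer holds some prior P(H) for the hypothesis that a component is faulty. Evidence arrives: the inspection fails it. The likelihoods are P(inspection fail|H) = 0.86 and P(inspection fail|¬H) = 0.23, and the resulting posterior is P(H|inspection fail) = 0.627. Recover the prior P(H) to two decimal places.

In odds form, posterior odds = prior odds × likelihood ratio, so prior odds = posterior odds ÷ LR.
Posterior odds = 0.627/(1−0.627) = 1.6810. LR = 0.86/0.23 = 3.7391.
Prior odds = 1.6810/3.7391 = 0.4496, so P(H) = 0.4496/(1+0.4496) ≈ 0.31.

P(H) = 0.31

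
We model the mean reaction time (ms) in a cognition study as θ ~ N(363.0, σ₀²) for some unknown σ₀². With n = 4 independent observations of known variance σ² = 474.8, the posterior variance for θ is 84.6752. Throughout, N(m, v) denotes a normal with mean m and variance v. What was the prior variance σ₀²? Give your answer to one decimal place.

σ₀² = 295.4

For the Normal–Normal model with known σ², precisions add: τ_n = τ₀ + n/σ².
So 1/σ₀² = 1/84.6752 − 4/474.8 = 0.011810 − 0.008425 = 0.003385.
Hence σ₀² = 1/0.003385 ≈ 295.4.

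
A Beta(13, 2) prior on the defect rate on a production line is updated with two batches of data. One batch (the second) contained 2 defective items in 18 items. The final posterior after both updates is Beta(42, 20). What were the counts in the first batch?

Because Beta–binomial updating is additive in the counts, the combined data contributed (α_post−α_prior, β_post−β_prior) successes and failures.
Total across both batches: 42−13=29 defective items, 20−2=18 good items.
Subtract the second batch: 29−2=27 defective items and 18−16=2 good items.

27 defective items and 2 good items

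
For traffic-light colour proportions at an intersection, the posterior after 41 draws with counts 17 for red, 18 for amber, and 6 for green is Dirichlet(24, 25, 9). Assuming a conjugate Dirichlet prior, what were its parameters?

For a Dirichlet(α) prior with multinomial counts c, the posterior is Dirichlet(α + c) componentwise.
Subtract each count from the matching posterior parameter: 24−17=7, 25−18=7, 9−6=3.

Dirichlet(7, 7, 3)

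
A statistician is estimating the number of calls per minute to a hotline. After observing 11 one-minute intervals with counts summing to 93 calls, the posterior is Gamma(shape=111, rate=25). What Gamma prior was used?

Gamma(shape=18, rate=14)

Gamma–Poisson conjugacy: posterior shape = α + Σxᵢ, posterior rate = β + n.
So α = 111 − 93 = 18 and β = 25 − 11 = 14.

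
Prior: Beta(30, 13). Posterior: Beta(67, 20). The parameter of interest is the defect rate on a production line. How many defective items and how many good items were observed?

37 defective items and 7 good items

Under Beta–binomial conjugacy the posterior parameters are (α+s, β+f).
Match parameters: s=67−30=37, f=20−13=7.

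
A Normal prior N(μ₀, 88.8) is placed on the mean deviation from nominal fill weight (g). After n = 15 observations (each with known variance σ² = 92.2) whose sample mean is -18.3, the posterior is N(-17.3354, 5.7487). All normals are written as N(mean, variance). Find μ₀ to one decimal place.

μ₀ = -3.4

The posterior mean is a precision-weighted average: μ_n = (τ₀μ₀ + τ_data·x̄)/(τ₀+τ_data), with τ₀=1/σ₀² and τ_data=n/σ².
Here τ₀ = 1/88.8 = 0.011261 and τ_data = 15/92.2 = 0.162690, so τ_n = 0.173951.
Rearranging for μ₀: μ₀ = (μ_n·τ_n − τ_data·x̄)/τ₀ = (-17.3354·0.173951 − 0.162690·-18.3) / 0.011261 = -0.038283/0.011261 ≈ -3.4.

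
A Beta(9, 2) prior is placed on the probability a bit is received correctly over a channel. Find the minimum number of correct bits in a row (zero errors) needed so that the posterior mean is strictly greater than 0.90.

After k correct bits and 0 errors the posterior is Beta(9+k, 2), with mean (9+k)/(9+2+k).
Set (9+k)/(11+k) > 0.90 and solve: k > (0.90·11 − 9)/(1 − 0.90) = 9.000.
The smallest integer exceeding 9.000 is 10, and checking k=10: (19)/(21) = 0.9048 > 0.90.

k = 10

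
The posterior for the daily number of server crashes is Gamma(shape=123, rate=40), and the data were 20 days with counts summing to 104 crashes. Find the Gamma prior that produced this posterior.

Gamma–Poisson conjugacy: posterior shape = α + Σxᵢ, posterior rate = β + n.
So α = 123 − 104 = 19 and β = 40 − 20 = 20.

Gamma(shape=19, rate=20)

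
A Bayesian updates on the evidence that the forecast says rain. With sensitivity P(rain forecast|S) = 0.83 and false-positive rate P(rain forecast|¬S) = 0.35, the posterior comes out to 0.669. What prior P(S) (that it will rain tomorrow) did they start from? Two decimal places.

Bayes' rule in odds form gives O(S|E) = O(S)·[P(E|S)/P(E|¬S)], hence O(S) = O(S|E)/LR.
Posterior odds = 0.669/(1−0.669) = 2.0211. LR = 0.83/0.35 = 2.3714.
Prior odds = 2.0211/2.3714 = 0.8523, so P(S) = 0.8523/(1+0.8523) ≈ 0.46.

P(S) = 0.46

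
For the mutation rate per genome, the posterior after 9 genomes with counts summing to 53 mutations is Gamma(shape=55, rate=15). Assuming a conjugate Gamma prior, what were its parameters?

Gamma(shape=2, rate=6)

Gamma–Poisson conjugacy: posterior shape = α + Σxᵢ, posterior rate = β + n.
So α = 55 − 53 = 2 and β = 15 − 9 = 6.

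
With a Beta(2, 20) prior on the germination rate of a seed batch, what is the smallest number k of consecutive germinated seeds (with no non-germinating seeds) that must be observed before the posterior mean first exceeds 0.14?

After k germinated seeds and 0 non-germinating seeds the posterior is Beta(2+k, 20), with mean (2+k)/(2+20+k).
Set (2+k)/(22+k) > 0.14 and solve: k > (0.14·22 − 2)/(1 − 0.14) = 1.256.
The smallest integer exceeding 1.256 is 2, and checking k=2: (4)/(24) = 0.1667 > 0.14.

k = 2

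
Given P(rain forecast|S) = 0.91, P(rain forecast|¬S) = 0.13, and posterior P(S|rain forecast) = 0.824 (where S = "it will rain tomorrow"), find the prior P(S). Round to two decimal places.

P(S) = 0.40

In odds form, posterior odds = prior odds × likelihood ratio, so prior odds = posterior odds ÷ LR.
Posterior odds = 0.824/(1−0.824) = 4.6818. LR = 0.91/0.13 = 7.0000.
Prior odds = 4.6818/7.0000 = 0.6688, so P(S) = 0.6688/(1+0.6688) ≈ 0.40.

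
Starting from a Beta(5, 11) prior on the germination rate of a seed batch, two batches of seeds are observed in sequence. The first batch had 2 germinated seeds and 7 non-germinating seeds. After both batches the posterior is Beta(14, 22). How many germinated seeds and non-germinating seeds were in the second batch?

Because Beta–binomial updating is additive in the counts, the combined data contributed (α_post−α_prior, β_post−β_prior) successes and failures.
Total across both batches: 14−5=9 germinated seeds, 22−11=11 non-germinating seeds.
Subtract the first batch: 9−2=7 germinated seeds and 11−7=4 non-germinating seeds.

7 germinated seeds and 4 non-germinating seeds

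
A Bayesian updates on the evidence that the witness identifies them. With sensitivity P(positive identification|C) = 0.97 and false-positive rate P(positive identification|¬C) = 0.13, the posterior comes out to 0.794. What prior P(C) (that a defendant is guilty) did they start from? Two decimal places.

P(C) = 0.34

In odds form, posterior odds = prior odds × likelihood ratio, so prior odds = posterior odds ÷ LR.
Posterior odds = 0.794/(1−0.794) = 3.8544. LR = 0.97/0.13 = 7.4615.
Prior odds = 3.8544/7.4615 = 0.5166, so P(C) = 0.5166/(1+0.5166) ≈ 0.34.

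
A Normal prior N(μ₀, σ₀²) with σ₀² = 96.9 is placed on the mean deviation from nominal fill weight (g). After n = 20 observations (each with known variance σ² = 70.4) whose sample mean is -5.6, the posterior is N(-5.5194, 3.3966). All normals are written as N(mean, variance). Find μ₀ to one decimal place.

μ₀ = -3.3

The posterior mean is a precision-weighted average: μ_n = (τ₀μ₀ + τ_data·x̄)/(τ₀+τ_data), with τ₀=1/σ₀² and τ_data=n/σ².
Here τ₀ = 1/96.9 = 0.010320 and τ_data = 20/70.4 = 0.284091, so τ_n = 0.294411.
Rearranging for μ₀: μ₀ = (μ_n·τ_n − τ_data·x̄)/τ₀ = (-5.5194·0.294411 − 0.284091·-5.6) / 0.010320 = -0.034062/0.010320 ≈ -3.3.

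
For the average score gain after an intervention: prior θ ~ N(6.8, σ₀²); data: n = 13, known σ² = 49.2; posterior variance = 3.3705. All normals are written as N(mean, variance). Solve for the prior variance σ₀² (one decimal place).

σ₀² = 30.8

For the Normal–Normal model with known σ², precisions add: τ_n = τ₀ + n/σ².
So 1/σ₀² = 1/3.3705 − 13/49.2 = 0.296692 − 0.264228 = 0.032464.
Hence σ₀² = 1/0.032464 ≈ 30.8.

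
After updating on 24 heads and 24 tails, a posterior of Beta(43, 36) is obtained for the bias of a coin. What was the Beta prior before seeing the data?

Beta(19, 12)

Under Beta–binomial conjugacy the posterior parameters are (a+s, b+f).
So a = 43 − 24 = 19 and b = 36 − 24 = 12.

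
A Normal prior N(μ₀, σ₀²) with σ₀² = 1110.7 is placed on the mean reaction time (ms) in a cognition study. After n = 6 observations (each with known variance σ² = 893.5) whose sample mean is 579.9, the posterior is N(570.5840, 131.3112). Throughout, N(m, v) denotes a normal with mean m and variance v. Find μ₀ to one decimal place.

μ₀ = 501.1

The posterior mean is a precision-weighted average: μ_n = (τ₀μ₀ + τ_data·x̄)/(τ₀+τ_data), with τ₀=1/σ₀² and τ_data=n/σ².
Here τ₀ = 1/1110.7 = 0.000900 and τ_data = 6/893.5 = 0.006715, so τ_n = 0.007615.
Rearranging for μ₀: μ₀ = (μ_n·τ_n − τ_data·x̄)/τ₀ = (570.5840·0.007615 − 0.006715·579.9) / 0.000900 = 0.450969/0.000900 ≈ 501.1.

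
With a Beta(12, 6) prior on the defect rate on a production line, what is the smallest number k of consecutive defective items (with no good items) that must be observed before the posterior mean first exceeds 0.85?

k = 23

After k defective items and 0 good items the posterior is Beta(12+k, 6), with mean (12+k)/(12+6+k).
Set (12+k)/(18+k) > 0.85 and solve: k > (0.85·18 − 12)/(1 − 0.85) = 22.000.
The smallest integer exceeding 22.000 is 23.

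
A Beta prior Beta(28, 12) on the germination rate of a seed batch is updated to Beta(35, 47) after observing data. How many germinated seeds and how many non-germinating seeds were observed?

7 germinated seeds and 35 non-germinating seeds

A Beta(α, β) prior with s successes and f failures in binomial data gives a Beta(α+s, β+f) posterior.
Match parameters: s=35−28=7, f=47−12=35.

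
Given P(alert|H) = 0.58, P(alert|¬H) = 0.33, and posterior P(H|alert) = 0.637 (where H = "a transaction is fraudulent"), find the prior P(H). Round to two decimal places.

In odds form, posterior odds = prior odds × likelihood ratio, so prior odds = posterior odds ÷ LR.
Posterior odds = 0.637/(1−0.637) = 1.7548. LR = 0.58/0.33 = 1.7576.
Prior odds = 1.7548/1.7576 = 0.9984, so P(H) = 0.9984/(1+0.9984) ≈ 0.50.

P(H) = 0.50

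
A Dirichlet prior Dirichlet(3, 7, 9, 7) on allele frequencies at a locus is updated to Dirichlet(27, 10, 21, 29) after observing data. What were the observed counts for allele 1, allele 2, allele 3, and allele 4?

counts (24, 3, 12, 22)

For a Dirichlet(α) prior with multinomial counts c, the posterior is Dirichlet(α + c) componentwise.
Counts are posterior − prior componentwise: 27−3=24, 10−7=3, 21−9=12, 29−7=22.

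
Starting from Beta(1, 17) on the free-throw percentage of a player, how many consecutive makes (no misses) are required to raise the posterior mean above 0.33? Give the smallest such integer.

After k makes and 0 misses the posterior is Beta(1+k, 17), with mean (1+k)/(1+17+k).
Set (1+k)/(18+k) > 0.33 and solve: k > (0.33·18 − 1)/(1 − 0.33) = 7.373.
The smallest integer exceeding 7.373 is 8.

k = 8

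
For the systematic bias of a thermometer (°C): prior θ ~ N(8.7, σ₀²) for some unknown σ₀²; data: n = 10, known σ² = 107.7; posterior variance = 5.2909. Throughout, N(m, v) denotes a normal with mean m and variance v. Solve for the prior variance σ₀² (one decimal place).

σ₀² = 10.4

For the Normal–Normal model with known σ², precisions add: τ_n = τ₀ + n/σ².
So 1/σ₀² = 1/5.2909 − 10/107.7 = 0.189004 − 0.092851 = 0.096153.
Hence σ₀² = 1/0.096153 ≈ 10.4.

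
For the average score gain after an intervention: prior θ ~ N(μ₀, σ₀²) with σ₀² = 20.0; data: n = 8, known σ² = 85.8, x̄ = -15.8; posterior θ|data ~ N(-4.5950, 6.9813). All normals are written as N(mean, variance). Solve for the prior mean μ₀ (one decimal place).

μ₀ = 16.3

With known observation variance, the Normal–Normal posterior has precision τ_n = τ₀ + n/σ² and mean μ_n = (τ₀μ₀ + (n/σ²)x̄)/τ_n.
Here τ₀ = 1/20.0 = 0.050000 and τ_data = 8/85.8 = 0.093240, so τ_n = 0.143240.
Rearranging for μ₀: μ₀ = (μ_n·τ_n − τ_data·x̄)/τ₀ = (-4.5950·0.143240 − 0.093240·-15.8) / 0.050000 = 0.815004/0.050000 ≈ 16.3.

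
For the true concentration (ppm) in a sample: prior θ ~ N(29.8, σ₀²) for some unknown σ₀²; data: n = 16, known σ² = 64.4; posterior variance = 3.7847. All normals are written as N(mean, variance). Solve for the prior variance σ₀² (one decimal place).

σ₀² = 63.4

For the Normal–Normal model with known σ², precisions add: τ_n = τ₀ + n/σ².
So 1/σ₀² = 1/3.7847 − 16/64.4 = 0.264222 − 0.248447 = 0.015775.
Hence σ₀² = 1/0.015775 ≈ 63.4.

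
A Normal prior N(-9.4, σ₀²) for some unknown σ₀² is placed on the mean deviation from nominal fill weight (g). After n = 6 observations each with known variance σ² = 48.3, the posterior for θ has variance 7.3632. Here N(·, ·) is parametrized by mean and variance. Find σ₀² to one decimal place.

Posterior precision equals prior precision plus data precision: 1/σ_n² = 1/σ₀² + n/σ².
So 1/σ₀² = 1/7.3632 − 6/48.3 = 0.135811 − 0.124224 = 0.011587.
Hence σ₀² = 1/0.011587 ≈ 86.3.

σ₀² = 86.3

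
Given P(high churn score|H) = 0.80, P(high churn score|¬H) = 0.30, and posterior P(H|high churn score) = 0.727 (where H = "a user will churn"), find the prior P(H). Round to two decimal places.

P(H) = 0.50

In odds form, posterior odds = prior odds × likelihood ratio, so prior odds = posterior odds ÷ LR.
Posterior odds = 0.727/(1−0.727) = 2.6630. LR = 0.80/0.30 = 2.6667.
Prior odds = 2.6630/2.6667 = 0.9986, so P(H) = 0.9986/(1+0.9986) ≈ 0.50.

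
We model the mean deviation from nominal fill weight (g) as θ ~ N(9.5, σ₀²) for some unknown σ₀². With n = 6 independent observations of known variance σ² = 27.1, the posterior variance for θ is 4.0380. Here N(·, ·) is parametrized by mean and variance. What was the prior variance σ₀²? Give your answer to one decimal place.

For the Normal–Normal model with known σ², precisions add: τ_n = τ₀ + n/σ².
So 1/σ₀² = 1/4.0380 − 6/27.1 = 0.247647 − 0.221402 = 0.026245.
Hence σ₀² = 1/0.026245 ≈ 38.1.

σ₀² = 38.1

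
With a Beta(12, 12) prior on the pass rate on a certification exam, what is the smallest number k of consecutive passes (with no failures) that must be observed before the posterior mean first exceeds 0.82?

k = 43

After k passes and 0 failures the posterior is Beta(12+k, 12), with mean (12+k)/(12+12+k).
Set (12+k)/(24+k) > 0.82 and solve: k > (0.82·24 − 12)/(1 − 0.82) = 42.667.
The smallest integer exceeding 42.667 is 43, and checking k=43: (55)/(67) = 0.8209 > 0.82.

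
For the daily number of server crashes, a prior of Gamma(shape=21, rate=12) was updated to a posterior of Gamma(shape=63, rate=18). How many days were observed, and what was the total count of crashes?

n = 6 days with total 42 crashes

Gamma–Poisson conjugacy: posterior shape = α + Σxᵢ, posterior rate = β + n.
Matching: Σxᵢ = 63 − 21 = 42 and n = 18 − 12 = 6.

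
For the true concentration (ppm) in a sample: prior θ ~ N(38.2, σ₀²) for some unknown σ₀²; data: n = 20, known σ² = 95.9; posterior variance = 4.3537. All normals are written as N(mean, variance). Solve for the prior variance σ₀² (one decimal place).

For the Normal–Normal model with known σ², precisions add: τ_n = τ₀ + n/σ².
So 1/σ₀² = 1/4.3537 − 20/95.9 = 0.229690 − 0.208551 = 0.021139.
Hence σ₀² = 1/0.021139 ≈ 47.3.

σ₀² = 47.3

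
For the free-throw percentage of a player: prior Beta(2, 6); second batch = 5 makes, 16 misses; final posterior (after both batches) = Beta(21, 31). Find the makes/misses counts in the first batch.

14 makes and 9 misses

Sequential conjugate updates are equivalent to a single update on the pooled data, so total successes = posterior α − prior α and total failures = posterior β − prior β.
Total across both batches: 21−2=19 makes, 31−6=25 misses.
Subtract the second batch: 19−5=14 makes and 25−16=9 misses.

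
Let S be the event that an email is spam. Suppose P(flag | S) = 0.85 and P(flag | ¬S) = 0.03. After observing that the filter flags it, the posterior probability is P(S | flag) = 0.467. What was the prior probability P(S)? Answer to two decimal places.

Bayes' rule in odds form gives O(S|E) = O(S)·[P(E|S)/P(E|¬S)], hence O(S) = O(S|E)/LR.
Posterior odds = 0.467/(1−0.467) = 0.8762. LR = 0.85/0.03 = 28.3333.
Prior odds = 0.8762/28.3333 = 0.0309, so P(S) = 0.0309/(1+0.0309) ≈ 0.03.

P(S) = 0.03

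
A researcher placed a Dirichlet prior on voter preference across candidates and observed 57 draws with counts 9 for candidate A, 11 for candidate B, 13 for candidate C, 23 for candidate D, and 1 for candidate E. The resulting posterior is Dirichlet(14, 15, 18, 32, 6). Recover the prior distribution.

Dirichlet(5, 4, 5, 9, 5)

For a Dirichlet(α) prior with multinomial counts c, the posterior is Dirichlet(α + c) componentwise.
Subtract each count from the matching posterior parameter: 14−9=5, 15−11=4, 18−13=5, 32−23=9, 6−1=5.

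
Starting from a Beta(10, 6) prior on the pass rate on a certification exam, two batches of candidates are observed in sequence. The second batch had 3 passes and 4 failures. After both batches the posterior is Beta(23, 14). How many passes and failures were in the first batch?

Sequential conjugate updates are equivalent to a single update on the pooled data, so total successes = posterior α − prior α and total failures = posterior β − prior β.
Total across both batches: 23−10=13 passes, 14−6=8 failures.
Subtract the second batch: 13−3=10 passes and 8−4=4 failures.

10 passes and 4 failures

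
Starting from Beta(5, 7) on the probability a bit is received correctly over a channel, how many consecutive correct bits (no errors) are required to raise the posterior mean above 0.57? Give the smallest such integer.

k = 5

After k correct bits and 0 errors the posterior is Beta(5+k, 7), with mean (5+k)/(5+7+k).
Set (5+k)/(12+k) > 0.57 and solve: k > (0.57·12 − 5)/(1 − 0.57) = 4.279.
The smallest integer exceeding 4.279 is 5, and checking k=5: (10)/(17) = 0.5882 > 0.57.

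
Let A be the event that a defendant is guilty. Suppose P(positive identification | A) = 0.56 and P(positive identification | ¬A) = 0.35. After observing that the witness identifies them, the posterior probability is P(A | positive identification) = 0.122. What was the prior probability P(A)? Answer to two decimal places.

P(A) = 0.08

Bayes' rule in odds form gives O(A|E) = O(A)·[P(E|A)/P(E|¬A)], hence O(A) = O(A|E)/LR.
Posterior odds = 0.122/(1−0.122) = 0.1390. LR = 0.56/0.35 = 1.6000.
Prior odds = 0.1390/1.6000 = 0.0869, so P(A) = 0.0869/(1+0.0869) ≈ 0.08.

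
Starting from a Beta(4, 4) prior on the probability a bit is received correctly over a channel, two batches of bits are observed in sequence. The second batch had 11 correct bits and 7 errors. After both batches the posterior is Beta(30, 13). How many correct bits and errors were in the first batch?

Sequential conjugate updates are equivalent to a single update on the pooled data, so total successes = posterior α − prior α and total failures = posterior β − prior β.
Total across both batches: 30−4=26 correct bits, 13−4=9 errors.
Subtract the second batch: 26−11=15 correct bits and 9−7=2 errors.

15 correct bits and 2 errors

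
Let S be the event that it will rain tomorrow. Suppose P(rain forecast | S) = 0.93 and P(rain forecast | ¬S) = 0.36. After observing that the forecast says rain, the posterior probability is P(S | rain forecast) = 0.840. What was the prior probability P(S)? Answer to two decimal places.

P(S) = 0.67

Bayes' rule in odds form gives O(S|E) = O(S)·[P(E|S)/P(E|¬S)], hence O(S) = O(S|E)/LR.
Posterior odds = 0.840/(1−0.840) = 5.2500. LR = 0.93/0.36 = 2.5833.
Prior odds = 5.2500/2.5833 = 2.0323, so P(S) = 2.0323/(1+2.0323) ≈ 0.67.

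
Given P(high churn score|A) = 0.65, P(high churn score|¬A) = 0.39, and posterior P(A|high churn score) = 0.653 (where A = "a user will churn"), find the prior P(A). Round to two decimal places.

Bayes' rule in odds form gives O(A|E) = O(A)·[P(E|A)/P(E|¬A)], hence O(A) = O(A|E)/LR.
Posterior odds = 0.653/(1−0.653) = 1.8818. LR = 0.65/0.39 = 1.6667.
Prior odds = 1.8818/1.6667 = 1.1291, so P(A) = 1.1291/(1+1.1291) ≈ 0.53.

P(A) = 0.53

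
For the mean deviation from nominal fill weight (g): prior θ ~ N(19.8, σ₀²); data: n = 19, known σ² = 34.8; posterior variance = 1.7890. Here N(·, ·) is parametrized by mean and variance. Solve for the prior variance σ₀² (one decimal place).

σ₀² = 77.0

Posterior precision equals prior precision plus data precision: 1/σ_n² = 1/σ₀² + n/σ².
So 1/σ₀² = 1/1.7890 − 19/34.8 = 0.558971 − 0.545977 = 0.012994.
Hence σ₀² = 1/0.012994 ≈ 77.0.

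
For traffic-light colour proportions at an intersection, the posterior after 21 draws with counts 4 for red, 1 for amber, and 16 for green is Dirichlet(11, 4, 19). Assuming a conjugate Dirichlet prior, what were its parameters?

Dirichlet(7, 3, 3)

For a Dirichlet(α) prior with multinomial counts c, the posterior is Dirichlet(α + c) componentwise.
Subtract each count from the matching posterior parameter: 11−4=7, 4−1=3, 19−16=3.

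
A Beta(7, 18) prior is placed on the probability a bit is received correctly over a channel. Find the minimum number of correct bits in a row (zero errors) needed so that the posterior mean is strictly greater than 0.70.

k = 36

After k correct bits and 0 errors the posterior is Beta(7+k, 18), with mean (7+k)/(7+18+k).
Set (7+k)/(25+k) > 0.70 and solve: k > (0.70·25 − 7)/(1 − 0.70) = 35.000.
The smallest integer exceeding 35.000 is 36.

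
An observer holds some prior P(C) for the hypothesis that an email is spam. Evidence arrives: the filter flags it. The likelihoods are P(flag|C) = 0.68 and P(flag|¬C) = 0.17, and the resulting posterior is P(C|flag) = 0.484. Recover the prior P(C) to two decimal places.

P(C) = 0.19

Bayes' rule in odds form gives O(C|E) = O(C)·[P(E|C)/P(E|¬C)], hence O(C) = O(C|E)/LR.
Posterior odds = 0.484/(1−0.484) = 0.9380. LR = 0.68/0.17 = 4.0000.
Prior odds = 0.9380/4.0000 = 0.2345, so P(C) = 0.2345/(1+0.2345) ≈ 0.19.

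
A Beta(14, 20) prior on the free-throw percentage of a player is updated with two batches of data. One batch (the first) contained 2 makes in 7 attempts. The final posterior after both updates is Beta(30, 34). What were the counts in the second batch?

Because Beta–binomial updating is additive in the counts, the combined data contributed (α_post−α_prior, β_post−β_prior) successes and failures.
Total across both batches: 30−14=16 makes, 34−20=14 misses.
Subtract the first batch: 16−2=14 makes and 14−5=9 misses.

14 makes and 9 misses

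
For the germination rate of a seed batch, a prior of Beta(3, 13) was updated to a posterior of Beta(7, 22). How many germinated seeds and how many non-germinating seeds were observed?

4 germinated seeds and 9 non-germinating seeds

Under Beta–binomial conjugacy the posterior parameters are (a+s, b+f).
Match parameters: s=7−3=4, f=22−13=9.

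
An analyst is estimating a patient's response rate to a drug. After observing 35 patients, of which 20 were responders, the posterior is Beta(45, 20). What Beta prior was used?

A Beta(a, b) prior with s successes and f failures in binomial data gives a Beta(a+s, b+f) posterior.
So a = 45 − 20 = 25 and b = 20 − 15 = 5.

Beta(25, 5)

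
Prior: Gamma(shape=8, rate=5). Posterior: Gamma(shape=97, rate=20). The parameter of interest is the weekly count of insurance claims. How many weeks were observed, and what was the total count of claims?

A Gamma(α, β) prior (rate parametrization) on a Poisson rate with n observations summing to S gives posterior Gamma(α+S, β+n).
Matching: Σxᵢ = 97 − 8 = 89 and n = 20 − 5 = 15.

n = 15 weeks with total 89 claims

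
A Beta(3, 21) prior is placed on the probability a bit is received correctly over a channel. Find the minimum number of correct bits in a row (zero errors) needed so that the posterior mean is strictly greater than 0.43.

k = 13

After k correct bits and 0 errors the posterior is Beta(3+k, 21), with mean (3+k)/(3+21+k).
Set (3+k)/(24+k) > 0.43 and solve: k > (0.43·24 − 3)/(1 − 0.43) = 12.842.
The smallest integer exceeding 12.842 is 13, and checking k=13: (16)/(37) = 0.4324 > 0.43.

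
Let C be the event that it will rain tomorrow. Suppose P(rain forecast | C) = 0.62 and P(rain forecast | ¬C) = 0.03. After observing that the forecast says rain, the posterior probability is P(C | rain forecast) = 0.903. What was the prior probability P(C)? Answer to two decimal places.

Bayes' rule in odds form gives O(C|E) = O(C)·[P(E|C)/P(E|¬C)], hence O(C) = O(C|E)/LR.
Posterior odds = 0.903/(1−0.903) = 9.3093. LR = 0.62/0.03 = 20.6667.
Prior odds = 9.3093/20.6667 = 0.4504, so P(C) = 0.4504/(1+0.4504) ≈ 0.31.

P(C) = 0.31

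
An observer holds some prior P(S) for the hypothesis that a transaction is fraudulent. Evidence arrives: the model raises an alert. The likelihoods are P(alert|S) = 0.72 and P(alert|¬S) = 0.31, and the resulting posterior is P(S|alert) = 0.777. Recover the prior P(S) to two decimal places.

P(S) = 0.60

Bayes' rule in odds form gives O(S|E) = O(S)·[P(E|S)/P(E|¬S)], hence O(S) = O(S|E)/LR.
Posterior odds = 0.777/(1−0.777) = 3.4843. LR = 0.72/0.31 = 2.3226.
Prior odds = 3.4843/2.3226 = 1.5002, so P(S) = 1.5002/(1+1.5002) ≈ 0.60.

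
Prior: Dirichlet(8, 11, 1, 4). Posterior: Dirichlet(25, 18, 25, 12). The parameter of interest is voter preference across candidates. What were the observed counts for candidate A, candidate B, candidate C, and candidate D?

counts (17, 7, 24, 8)

For a Dirichlet(α) prior with multinomial counts c, the posterior is Dirichlet(α + c) componentwise.
Counts are posterior − prior componentwise: 25−8=17, 18−11=7, 25−1=24, 12−4=8.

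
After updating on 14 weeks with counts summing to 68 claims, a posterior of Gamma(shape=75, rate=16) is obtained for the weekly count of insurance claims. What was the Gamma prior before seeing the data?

A Gamma(α, β) prior (rate parametrization) on a Poisson rate with n observations summing to S gives posterior Gamma(α+S, β+n).
So α = 75 − 68 = 7 and β = 16 − 14 = 2.

Gamma(shape=7, rate=2)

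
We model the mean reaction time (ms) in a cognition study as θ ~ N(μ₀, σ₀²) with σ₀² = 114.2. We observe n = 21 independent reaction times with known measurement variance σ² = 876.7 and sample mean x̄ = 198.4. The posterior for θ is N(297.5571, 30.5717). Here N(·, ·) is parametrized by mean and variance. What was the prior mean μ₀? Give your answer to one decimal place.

μ₀ = 568.8

The posterior mean is a precision-weighted average: μ_n = (τ₀μ₀ + τ_data·x̄)/(τ₀+τ_data), with τ₀=1/σ₀² and τ_data=n/σ².
Here τ₀ = 1/114.2 = 0.008757 and τ_data = 21/876.7 = 0.023953, so τ_n = 0.032710.
Rearranging for μ₀: μ₀ = (μ_n·τ_n − τ_data·x̄)/τ₀ = (297.5571·0.032710 − 0.023953·198.4) / 0.008757 = 4.980818/0.008757 ≈ 568.8.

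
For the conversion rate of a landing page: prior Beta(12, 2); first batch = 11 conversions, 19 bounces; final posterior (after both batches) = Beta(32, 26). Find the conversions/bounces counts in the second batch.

9 conversions and 5 bounces

Sequential conjugate updates are equivalent to a single update on the pooled data, so total successes = posterior α − prior α and total failures = posterior β − prior β.
Total across both batches: 32−12=20 conversions, 26−2=24 bounces.
Subtract the first batch: 20−11=9 conversions and 24−19=5 bounces.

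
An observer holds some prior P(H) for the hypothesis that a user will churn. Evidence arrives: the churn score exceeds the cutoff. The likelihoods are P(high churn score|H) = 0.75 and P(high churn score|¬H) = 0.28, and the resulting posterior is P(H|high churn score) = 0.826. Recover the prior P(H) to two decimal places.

P(H) = 0.64

In odds form, posterior odds = prior odds × likelihood ratio, so prior odds = posterior odds ÷ LR.
Posterior odds = 0.826/(1−0.826) = 4.7471. LR = 0.75/0.28 = 2.6786.
Prior odds = 4.7471/2.6786 = 1.7722, so P(H) = 1.7722/(1+1.7722) ≈ 0.64.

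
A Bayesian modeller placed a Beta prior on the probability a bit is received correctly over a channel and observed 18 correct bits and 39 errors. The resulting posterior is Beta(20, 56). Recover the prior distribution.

Beta(2, 17)

Beta is conjugate to the binomial likelihood: posterior = Beta(a+s, b+f).
Subtract the data counts: 20−18=2, 56−39=17.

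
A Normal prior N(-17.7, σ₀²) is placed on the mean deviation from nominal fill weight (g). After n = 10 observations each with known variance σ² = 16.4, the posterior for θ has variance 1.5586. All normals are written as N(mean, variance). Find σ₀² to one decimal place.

Posterior precision equals prior precision plus data precision: 1/σ_n² = 1/σ₀² + n/σ².
So 1/σ₀² = 1/1.5586 − 10/16.4 = 0.641601 − 0.609756 = 0.031845.
Hence σ₀² = 1/0.031845 ≈ 31.4.

σ₀² = 31.4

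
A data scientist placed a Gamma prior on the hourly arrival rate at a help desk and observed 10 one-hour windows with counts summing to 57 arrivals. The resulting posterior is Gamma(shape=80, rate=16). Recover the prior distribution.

Gamma–Poisson conjugacy: posterior shape = α + Σxᵢ, posterior rate = β + n.
So α = 80 − 57 = 23 and β = 16 − 10 = 6.

Gamma(shape=23, rate=6)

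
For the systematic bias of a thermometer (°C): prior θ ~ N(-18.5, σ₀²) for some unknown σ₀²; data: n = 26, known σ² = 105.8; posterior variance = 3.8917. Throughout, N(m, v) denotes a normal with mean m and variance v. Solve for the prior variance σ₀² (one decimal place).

Posterior precision equals prior precision plus data precision: 1/σ_n² = 1/σ₀² + n/σ².
So 1/σ₀² = 1/3.8917 − 26/105.8 = 0.256957 − 0.245747 = 0.011210.
Hence σ₀² = 1/0.011210 ≈ 89.2.

σ₀² = 89.2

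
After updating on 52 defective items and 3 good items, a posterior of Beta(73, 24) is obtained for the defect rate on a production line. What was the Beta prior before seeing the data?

A Beta(α, β) prior with s successes and f failures in binomial data gives a Beta(α+s, β+f) posterior.
So α = 73 − 52 = 21 and β = 24 − 3 = 21.

Beta(21, 21)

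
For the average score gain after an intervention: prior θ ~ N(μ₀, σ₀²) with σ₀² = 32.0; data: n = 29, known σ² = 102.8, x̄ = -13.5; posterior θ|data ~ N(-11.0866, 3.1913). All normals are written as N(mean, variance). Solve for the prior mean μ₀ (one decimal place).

With known observation variance, the Normal–Normal posterior has precision τ_n = τ₀ + n/σ² and mean μ_n = (τ₀μ₀ + (n/σ²)x̄)/τ_n.
Here τ₀ = 1/32.0 = 0.031250 and τ_data = 29/102.8 = 0.282101, so τ_n = 0.313351.
Rearranging for μ₀: μ₀ = (μ_n·τ_n − τ_data·x̄)/τ₀ = (-11.0866·0.313351 − 0.282101·-13.5) / 0.031250 = 0.334366/0.031250 ≈ 10.7.

μ₀ = 10.7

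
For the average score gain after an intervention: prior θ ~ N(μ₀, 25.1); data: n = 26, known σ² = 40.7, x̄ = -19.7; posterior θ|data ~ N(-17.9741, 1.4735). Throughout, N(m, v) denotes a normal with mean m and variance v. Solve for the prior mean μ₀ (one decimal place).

With known observation variance, the Normal–Normal posterior has precision τ_n = τ₀ + n/σ² and mean μ_n = (τ₀μ₀ + (n/σ²)x̄)/τ_n.
Here τ₀ = 1/25.1 = 0.039841 and τ_data = 26/40.7 = 0.638821, so τ_n = 0.678662.
Rearranging for μ₀: μ₀ = (μ_n·τ_n − τ_data·x̄)/τ₀ = (-17.9741·0.678662 − 0.638821·-19.7) / 0.039841 = 0.386435/0.039841 ≈ 9.7.

μ₀ = 9.7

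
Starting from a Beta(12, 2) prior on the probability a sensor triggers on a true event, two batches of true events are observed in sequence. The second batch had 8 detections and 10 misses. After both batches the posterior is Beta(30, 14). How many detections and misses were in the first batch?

Because Beta–binomial updating is additive in the counts, the combined data contributed (α_post−α_prior, β_post−β_prior) successes and failures.
Total across both batches: 30−12=18 detections, 14−2=12 misses.
Subtract the second batch: 18−8=10 detections and 12−10=2 misses.

10 detections and 2 misses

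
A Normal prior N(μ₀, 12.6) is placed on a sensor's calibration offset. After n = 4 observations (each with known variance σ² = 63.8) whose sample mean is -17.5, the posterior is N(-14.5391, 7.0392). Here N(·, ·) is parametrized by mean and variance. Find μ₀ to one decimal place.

With known observation variance, the Normal–Normal posterior has precision τ_n = τ₀ + n/σ² and mean μ_n = (τ₀μ₀ + (n/σ²)x̄)/τ_n.
Here τ₀ = 1/12.6 = 0.079365 and τ_data = 4/63.8 = 0.062696, so τ_n = 0.142061.
Rearranging for μ₀: μ₀ = (μ_n·τ_n − τ_data·x̄)/τ₀ = (-14.5391·0.142061 − 0.062696·-17.5) / 0.079365 = -0.968259/0.079365 ≈ -12.2.

μ₀ = -12.2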